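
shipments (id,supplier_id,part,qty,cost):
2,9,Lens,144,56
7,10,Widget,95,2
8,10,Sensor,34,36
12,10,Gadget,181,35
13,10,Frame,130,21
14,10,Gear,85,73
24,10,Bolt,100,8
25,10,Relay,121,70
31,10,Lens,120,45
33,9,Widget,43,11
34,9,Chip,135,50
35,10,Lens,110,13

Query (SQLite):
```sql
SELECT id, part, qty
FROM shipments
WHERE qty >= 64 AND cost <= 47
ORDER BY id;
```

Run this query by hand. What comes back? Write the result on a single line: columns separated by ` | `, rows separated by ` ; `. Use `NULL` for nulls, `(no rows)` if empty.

7 | Widget | 95 ; 12 | Gadget | 181 ; 13 | Frame | 130 ; 24 | Bolt | 100 ; 31 | Lens | 120 ; 35 | Lens | 110

qty >= 64: ids {2, 7, 12, 13, 14, 24, 25, 31, 34, 35}
cost <= 47: ids {7, 8, 12, 13, 24, 31, 33, 35}
Combine with AND.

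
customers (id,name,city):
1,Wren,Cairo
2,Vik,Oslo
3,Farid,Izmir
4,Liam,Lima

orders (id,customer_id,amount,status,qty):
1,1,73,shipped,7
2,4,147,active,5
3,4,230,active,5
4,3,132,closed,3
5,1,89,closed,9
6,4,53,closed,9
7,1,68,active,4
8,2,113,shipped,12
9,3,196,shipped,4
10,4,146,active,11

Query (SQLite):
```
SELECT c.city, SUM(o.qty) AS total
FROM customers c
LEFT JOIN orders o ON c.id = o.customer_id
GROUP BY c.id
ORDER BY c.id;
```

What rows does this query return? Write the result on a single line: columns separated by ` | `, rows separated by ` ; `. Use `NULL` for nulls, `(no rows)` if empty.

Cairo | 20 ; Oslo | 12 ; Izmir | 7 ; Lima | 30

LEFT JOIN keeps every customers row; unmatched ones get NULL for orders columns.
Group by customers.id and compute SUM(o.qty). SUM over an all-NULL group is NULL.
  1: ids {1, 5, 7} → SUM(o.qty)=20
  2: ids {8} → SUM(o.qty)=12
  3: ids {4, 9} → SUM(o.qty)=7
  4: ids {2, 3, 6, 10} → SUM(o.qty)=30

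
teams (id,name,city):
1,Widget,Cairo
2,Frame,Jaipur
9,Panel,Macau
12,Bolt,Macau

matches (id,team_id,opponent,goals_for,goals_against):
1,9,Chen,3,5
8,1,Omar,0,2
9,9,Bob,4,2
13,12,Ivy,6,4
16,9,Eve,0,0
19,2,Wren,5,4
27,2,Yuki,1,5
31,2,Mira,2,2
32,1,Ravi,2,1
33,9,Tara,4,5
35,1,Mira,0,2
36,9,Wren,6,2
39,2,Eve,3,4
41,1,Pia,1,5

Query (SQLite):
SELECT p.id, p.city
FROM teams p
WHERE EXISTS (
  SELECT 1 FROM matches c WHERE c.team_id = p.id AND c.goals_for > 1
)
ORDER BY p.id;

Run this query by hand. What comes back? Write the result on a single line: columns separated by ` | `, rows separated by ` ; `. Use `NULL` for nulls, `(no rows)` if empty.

1 | Cairo ; 2 | Jaipur ; 9 | Macau ; 12 | Macau

For each teams row, check whether any matches with matching team_id has goals_for > 1.
Keep rows where that is true.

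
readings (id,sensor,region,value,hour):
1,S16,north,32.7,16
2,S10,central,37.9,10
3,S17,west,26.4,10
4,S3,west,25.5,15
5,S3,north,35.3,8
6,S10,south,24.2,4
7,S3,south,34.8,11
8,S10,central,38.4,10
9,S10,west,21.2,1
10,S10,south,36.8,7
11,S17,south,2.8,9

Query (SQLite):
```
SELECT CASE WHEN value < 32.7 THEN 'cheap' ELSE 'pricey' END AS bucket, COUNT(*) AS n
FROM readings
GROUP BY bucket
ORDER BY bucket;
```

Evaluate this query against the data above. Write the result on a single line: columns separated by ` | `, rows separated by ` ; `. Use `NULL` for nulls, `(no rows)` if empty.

cheap | 5 ; pricey | 6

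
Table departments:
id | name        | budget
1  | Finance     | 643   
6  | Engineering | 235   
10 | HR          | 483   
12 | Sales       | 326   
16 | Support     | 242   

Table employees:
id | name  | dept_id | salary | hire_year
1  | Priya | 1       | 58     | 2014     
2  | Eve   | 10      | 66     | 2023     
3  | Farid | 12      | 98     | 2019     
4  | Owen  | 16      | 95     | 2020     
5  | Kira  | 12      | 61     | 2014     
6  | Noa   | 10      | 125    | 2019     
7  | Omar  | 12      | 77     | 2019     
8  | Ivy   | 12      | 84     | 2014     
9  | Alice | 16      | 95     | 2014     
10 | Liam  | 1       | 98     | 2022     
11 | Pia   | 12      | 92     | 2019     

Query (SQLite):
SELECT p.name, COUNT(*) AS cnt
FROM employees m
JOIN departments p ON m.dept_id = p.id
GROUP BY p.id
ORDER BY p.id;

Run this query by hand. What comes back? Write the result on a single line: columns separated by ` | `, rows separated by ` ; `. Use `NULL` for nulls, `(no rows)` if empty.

Finance | 2 ; HR | 2 ; Sales | 5 ; Support | 2

Join each employees row to its departments via dept_id.
Group joined rows by departments.id; compute COUNT(*) per group.
  1: ids {1, 10} → COUNT(*)=2
  10: ids {2, 6} → COUNT(*)=2
  12: ids {3, 5, 7, 8, 11} → COUNT(*)=5
  16: ids {4, 9} → COUNT(*)=2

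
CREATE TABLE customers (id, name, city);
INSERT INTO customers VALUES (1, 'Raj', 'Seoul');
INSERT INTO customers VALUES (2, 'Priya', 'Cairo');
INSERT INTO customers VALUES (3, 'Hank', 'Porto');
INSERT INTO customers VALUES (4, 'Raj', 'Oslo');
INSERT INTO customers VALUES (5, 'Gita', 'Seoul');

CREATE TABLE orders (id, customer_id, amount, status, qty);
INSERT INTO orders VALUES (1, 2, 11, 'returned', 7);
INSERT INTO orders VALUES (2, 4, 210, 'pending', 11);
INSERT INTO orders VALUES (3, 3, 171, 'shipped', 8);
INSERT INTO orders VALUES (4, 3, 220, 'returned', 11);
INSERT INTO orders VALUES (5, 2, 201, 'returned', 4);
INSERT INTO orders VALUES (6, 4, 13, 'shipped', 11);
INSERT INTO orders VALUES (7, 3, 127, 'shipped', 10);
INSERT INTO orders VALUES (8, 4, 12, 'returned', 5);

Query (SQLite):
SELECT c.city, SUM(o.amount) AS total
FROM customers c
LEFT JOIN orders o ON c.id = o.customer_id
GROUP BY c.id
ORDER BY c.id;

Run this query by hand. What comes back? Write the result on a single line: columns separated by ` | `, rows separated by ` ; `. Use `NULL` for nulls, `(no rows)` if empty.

LEFT JOIN keeps every customers row; unmatched ones get NULL for orders columns.
Group by customers.id and compute SUM(o.amount). SUM over an all-NULL group is NULL.
  1: ids {—} → SUM(o.amount)=NULL
  2: ids {1, 5} → SUM(o.amount)=212
  3: ids {3, 4, 7} → SUM(o.amount)=518
  4: ids {2, 6, 8} → SUM(o.amount)=235
  5: ids {—} → SUM(o.amount)=NULL

Seoul | NULL ; Cairo | 212 ; Porto | 518 ; Oslo | 235 ; Seoul | NULL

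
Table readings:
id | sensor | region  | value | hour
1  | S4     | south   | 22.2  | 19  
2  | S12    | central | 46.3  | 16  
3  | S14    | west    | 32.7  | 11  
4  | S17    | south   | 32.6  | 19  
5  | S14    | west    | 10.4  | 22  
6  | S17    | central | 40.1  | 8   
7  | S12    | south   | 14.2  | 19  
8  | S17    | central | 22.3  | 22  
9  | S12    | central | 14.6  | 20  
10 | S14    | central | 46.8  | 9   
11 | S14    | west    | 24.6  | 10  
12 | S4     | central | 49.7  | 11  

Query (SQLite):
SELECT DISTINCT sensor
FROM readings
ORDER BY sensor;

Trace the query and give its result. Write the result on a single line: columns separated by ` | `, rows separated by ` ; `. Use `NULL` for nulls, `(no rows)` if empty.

S12 ; S14 ; S17 ; S4

Collect distinct sensor values from readings.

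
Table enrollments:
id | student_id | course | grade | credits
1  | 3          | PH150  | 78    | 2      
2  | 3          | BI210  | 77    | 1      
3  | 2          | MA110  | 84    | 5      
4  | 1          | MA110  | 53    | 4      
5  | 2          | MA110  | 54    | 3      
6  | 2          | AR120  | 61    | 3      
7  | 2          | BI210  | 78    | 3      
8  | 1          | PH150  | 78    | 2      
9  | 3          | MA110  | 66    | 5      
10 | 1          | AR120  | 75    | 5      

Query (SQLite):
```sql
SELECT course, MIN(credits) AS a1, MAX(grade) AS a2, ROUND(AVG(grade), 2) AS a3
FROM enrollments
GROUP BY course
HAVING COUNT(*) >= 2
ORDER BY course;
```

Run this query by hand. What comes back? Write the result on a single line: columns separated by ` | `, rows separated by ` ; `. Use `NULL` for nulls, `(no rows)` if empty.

Group enrollments by course.
Per group compute: MIN(credits), MAX(grade), ROUND(AVG(grade), 2).
HAVING: drop groups with fewer than 2 rows.
  AR120: ids {6, 10} → MIN(credits)=3, MAX(grade)=75, ROUND(AVG(grade), 2)=68
  BI210: ids {2, 7} → MIN(credits)=1, MAX(grade)=78, ROUND(AVG(grade), 2)=77.5
  MA110: ids {3, 4, 5, 9} → MIN(credits)=3, MAX(grade)=84, ROUND(AVG(grade), 2)=64.25
  PH150: ids {1, 8} → MIN(credits)=2, MAX(grade)=78, ROUND(AVG(grade), 2)=78

AR120 | 3 | 75 | 68 ; BI210 | 1 | 78 | 77.5 ; MA110 | 3 | 84 | 64.25 ; PH150 | 2 | 78 | 78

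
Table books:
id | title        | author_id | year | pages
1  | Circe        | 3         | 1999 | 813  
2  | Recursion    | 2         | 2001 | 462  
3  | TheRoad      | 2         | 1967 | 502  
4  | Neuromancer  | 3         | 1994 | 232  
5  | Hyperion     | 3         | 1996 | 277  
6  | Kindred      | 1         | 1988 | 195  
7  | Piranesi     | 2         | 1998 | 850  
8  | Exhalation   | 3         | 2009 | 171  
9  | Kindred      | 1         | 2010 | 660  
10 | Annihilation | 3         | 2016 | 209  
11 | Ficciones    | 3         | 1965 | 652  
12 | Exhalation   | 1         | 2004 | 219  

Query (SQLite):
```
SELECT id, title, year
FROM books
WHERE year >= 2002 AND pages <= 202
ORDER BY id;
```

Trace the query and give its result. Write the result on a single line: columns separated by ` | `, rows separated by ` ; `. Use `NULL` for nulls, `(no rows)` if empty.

8 | Exhalation | 2009

year >= 2002: ids {8, 9, 10, 12}
pages <= 202: ids {6, 8}
Combine with AND.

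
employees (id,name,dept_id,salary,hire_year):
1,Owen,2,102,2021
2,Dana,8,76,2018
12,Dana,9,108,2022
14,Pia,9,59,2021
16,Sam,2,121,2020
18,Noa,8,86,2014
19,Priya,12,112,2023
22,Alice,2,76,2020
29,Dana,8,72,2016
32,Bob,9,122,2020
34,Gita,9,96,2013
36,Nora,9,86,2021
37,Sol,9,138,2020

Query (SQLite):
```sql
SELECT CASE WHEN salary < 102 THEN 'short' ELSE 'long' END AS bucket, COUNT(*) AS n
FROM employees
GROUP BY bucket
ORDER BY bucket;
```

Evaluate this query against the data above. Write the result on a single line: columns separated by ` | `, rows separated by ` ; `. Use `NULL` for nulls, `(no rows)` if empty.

Bucket rows by salary < 102 → 'short' else 'long'; count each bucket.

long | 6 ; short | 7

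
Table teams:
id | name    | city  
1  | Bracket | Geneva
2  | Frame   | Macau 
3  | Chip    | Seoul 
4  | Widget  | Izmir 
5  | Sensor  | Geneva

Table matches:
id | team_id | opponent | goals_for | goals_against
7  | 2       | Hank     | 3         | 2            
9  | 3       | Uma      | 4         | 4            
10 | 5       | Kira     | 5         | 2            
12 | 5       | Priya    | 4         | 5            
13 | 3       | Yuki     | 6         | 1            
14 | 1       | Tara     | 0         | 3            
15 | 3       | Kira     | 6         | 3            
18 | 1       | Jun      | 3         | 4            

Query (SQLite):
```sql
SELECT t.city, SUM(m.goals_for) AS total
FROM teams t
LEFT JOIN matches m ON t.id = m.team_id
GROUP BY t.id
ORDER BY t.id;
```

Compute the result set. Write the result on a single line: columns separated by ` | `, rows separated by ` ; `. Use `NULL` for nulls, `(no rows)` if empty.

Geneva | 3 ; Macau | 3 ; Seoul | 16 ; Izmir | NULL ; Geneva | 9

LEFT JOIN keeps every teams row; unmatched ones get NULL for matches columns.
Group by teams.id and compute SUM(m.goals_for). SUM over an all-NULL group is NULL.
  1: ids {14, 18} → SUM(m.goals_for)=3
  2: ids {7} → SUM(m.goals_for)=3
  3: ids {9, 13, 15} → SUM(m.goals_for)=16
  4: ids {—} → SUM(m.goals_for)=NULL
  5: ids {10, 12} → SUM(m.goals_for)=9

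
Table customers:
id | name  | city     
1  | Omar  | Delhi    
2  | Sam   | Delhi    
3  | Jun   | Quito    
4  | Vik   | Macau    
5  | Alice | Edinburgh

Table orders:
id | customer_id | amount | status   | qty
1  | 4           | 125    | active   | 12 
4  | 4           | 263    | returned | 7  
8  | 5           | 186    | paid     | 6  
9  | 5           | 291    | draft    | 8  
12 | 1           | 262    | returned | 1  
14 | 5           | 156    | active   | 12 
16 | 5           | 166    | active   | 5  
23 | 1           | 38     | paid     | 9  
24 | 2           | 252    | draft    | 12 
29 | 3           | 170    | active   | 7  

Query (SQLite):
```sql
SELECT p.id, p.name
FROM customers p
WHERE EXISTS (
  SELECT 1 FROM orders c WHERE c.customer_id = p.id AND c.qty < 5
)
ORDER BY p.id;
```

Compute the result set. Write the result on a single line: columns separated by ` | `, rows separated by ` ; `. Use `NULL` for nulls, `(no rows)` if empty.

1 | Omar

For each customers row, check whether any orders with matching customer_id has qty < 5.
Keep rows where that is true.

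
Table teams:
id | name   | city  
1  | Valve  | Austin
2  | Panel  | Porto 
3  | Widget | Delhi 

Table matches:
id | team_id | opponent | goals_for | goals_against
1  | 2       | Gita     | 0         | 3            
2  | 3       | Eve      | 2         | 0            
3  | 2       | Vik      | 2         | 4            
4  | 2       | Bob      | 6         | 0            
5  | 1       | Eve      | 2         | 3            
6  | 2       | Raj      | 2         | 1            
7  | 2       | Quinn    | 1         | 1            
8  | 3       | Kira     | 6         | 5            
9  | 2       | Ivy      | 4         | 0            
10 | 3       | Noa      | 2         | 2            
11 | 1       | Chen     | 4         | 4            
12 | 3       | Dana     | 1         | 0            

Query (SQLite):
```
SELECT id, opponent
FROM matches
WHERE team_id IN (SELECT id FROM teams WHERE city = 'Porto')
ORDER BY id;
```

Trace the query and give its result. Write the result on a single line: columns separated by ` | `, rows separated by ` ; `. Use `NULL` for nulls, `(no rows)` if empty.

1 | Gita ; 3 | Vik ; 4 | Bob ; 6 | Raj ; 7 | Quinn ; 9 | Ivy

Inner query: teams.id where city = 'Porto'.
Outer: keep matches rows whose team_id is in that set.
Inner query → {2}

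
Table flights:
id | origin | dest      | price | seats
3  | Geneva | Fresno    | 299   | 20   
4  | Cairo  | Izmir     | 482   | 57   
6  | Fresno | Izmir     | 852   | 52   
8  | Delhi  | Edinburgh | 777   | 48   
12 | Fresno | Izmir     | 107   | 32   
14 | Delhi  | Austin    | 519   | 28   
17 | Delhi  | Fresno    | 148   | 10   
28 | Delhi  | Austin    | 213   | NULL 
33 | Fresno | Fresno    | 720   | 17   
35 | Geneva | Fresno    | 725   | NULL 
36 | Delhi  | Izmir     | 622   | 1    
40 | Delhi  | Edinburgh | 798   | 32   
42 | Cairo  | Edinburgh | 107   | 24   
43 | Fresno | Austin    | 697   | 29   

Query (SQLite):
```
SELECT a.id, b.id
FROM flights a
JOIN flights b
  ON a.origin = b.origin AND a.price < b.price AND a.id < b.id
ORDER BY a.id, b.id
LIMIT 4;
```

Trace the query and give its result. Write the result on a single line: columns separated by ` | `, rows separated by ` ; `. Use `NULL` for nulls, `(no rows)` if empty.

Pairs (a,b) with same origin, a.price < b.price, a.id < b.id.
origin groups: Cairo:{4,42} Delhi:{8,14,17,28,36,40} Fresno:{6,12,33,43} Geneva:{3,35}
Ordered by (a.id, b.id); first 4.

3 | 35 ; 8 | 40 ; 12 | 33 ; 12 | 43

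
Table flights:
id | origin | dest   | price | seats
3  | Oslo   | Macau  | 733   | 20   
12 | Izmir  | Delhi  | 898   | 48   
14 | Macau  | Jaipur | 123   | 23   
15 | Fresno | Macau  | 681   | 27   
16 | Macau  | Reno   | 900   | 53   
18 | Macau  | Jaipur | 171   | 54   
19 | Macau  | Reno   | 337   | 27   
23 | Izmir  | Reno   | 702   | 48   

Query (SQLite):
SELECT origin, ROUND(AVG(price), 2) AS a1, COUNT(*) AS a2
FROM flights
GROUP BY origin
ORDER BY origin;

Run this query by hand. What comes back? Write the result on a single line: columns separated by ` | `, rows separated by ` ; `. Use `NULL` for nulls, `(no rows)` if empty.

Fresno | 681 | 1 ; Izmir | 800 | 2 ; Macau | 382.75 | 4 ; Oslo | 733 | 1

Group flights by origin.
Per group compute: ROUND(AVG(price), 2), COUNT(*).
  Fresno: ids {15} → ROUND(AVG(price), 2)=681, COUNT(*)=1
  Izmir: ids {12, 23} → ROUND(AVG(price), 2)=800, COUNT(*)=2
  Macau: ids {14, 16, 18, 19} → ROUND(AVG(price), 2)=382.75, COUNT(*)=4
  Oslo: ids {3} → ROUND(AVG(price), 2)=733, COUNT(*)=1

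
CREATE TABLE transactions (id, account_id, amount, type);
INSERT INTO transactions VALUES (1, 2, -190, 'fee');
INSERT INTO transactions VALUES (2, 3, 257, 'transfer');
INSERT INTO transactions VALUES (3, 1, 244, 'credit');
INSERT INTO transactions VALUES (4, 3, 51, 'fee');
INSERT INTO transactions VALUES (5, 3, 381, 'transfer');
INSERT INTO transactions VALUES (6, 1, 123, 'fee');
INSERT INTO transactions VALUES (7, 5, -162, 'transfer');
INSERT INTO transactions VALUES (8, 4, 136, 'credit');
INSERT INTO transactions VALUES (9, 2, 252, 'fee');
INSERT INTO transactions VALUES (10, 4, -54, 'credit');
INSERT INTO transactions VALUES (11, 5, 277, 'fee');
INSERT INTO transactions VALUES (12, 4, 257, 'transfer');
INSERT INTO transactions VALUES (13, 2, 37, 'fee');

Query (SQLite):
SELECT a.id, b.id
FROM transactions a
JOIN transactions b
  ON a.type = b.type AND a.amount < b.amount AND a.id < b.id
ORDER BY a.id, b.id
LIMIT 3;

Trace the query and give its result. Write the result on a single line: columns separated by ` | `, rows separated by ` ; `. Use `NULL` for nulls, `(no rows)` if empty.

Pairs (a,b) with same type, a.amount < b.amount, a.id < b.id.
type groups: credit:{3,8,10} fee:{1,4,6,9,11,13} transfer:{2,5,7,12}
Ordered by (a.id, b.id); first 3.

1 | 4 ; 1 | 6 ; 1 | 9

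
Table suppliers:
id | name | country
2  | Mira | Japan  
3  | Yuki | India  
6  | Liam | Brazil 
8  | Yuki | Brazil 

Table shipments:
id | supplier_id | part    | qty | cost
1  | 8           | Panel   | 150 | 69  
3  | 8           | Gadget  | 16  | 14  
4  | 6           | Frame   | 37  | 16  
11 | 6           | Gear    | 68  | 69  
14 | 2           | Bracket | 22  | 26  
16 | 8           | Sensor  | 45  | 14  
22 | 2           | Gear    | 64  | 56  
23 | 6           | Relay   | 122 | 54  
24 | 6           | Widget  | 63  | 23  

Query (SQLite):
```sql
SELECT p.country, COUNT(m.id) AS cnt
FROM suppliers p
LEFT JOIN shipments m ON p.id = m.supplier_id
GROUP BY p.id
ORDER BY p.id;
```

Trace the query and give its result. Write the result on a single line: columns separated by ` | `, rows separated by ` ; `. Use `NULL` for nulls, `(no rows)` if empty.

Japan | 2 ; India | 0 ; Brazil | 4 ; Brazil | 3

LEFT JOIN keeps every suppliers row; unmatched ones get NULL for shipments columns.
Group by suppliers.id and compute COUNT(m.id). COUNT(col) of an all-NULL group is 0.
  2: ids {14, 22} → COUNT(m.id)=2
  3: ids {—} → COUNT(m.id)=0
  6: ids {4, 11, 23, 24} → COUNT(m.id)=4
  8: ids {1, 3, 16} → COUNT(m.id)=3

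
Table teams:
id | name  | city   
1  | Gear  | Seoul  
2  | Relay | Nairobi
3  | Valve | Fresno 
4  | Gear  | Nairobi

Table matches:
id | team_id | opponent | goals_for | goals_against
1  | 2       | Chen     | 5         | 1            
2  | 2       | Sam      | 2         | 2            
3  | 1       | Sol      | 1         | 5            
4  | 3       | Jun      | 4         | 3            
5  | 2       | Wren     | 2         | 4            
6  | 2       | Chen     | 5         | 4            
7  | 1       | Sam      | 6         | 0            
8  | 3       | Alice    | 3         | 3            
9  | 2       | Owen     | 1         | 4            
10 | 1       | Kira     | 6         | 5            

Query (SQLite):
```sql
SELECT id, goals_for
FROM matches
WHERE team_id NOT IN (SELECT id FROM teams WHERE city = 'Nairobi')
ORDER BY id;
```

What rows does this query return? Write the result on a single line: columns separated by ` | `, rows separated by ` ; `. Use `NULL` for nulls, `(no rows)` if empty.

3 | 1 ; 4 | 4 ; 7 | 6 ; 8 | 3 ; 10 | 6

Inner query: teams.id where city = 'Nairobi'.
Outer: keep matches rows whose team_id is not in that set.
Inner query → {2, 4}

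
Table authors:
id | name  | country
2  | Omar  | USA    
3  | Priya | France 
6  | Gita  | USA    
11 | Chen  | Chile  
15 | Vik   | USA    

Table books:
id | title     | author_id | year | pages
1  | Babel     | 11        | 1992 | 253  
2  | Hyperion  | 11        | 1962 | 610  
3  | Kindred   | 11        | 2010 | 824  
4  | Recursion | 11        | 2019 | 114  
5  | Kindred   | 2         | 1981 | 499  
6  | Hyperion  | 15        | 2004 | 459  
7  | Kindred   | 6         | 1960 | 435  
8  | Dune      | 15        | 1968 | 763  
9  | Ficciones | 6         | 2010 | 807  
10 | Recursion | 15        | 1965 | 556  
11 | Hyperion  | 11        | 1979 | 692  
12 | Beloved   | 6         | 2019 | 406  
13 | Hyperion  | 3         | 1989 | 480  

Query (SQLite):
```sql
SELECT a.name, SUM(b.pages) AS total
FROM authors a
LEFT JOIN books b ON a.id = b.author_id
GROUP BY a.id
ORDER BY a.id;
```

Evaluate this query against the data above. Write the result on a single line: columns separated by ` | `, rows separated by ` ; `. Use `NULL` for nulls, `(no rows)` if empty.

LEFT JOIN keeps every authors row; unmatched ones get NULL for books columns.
Group by authors.id and compute SUM(b.pages). SUM over an all-NULL group is NULL.
  2: ids {5} → SUM(b.pages)=499
  3: ids {13} → SUM(b.pages)=480
  6: ids {7, 9, 12} → SUM(b.pages)=1648
  11: ids {1, 2, 3, 4, 11} → SUM(b.pages)=2493
  15: ids {6, 8, 10} → SUM(b.pages)=1778

Omar | 499 ; Priya | 480 ; Gita | 1648 ; Chen | 2493 ; Vik | 1778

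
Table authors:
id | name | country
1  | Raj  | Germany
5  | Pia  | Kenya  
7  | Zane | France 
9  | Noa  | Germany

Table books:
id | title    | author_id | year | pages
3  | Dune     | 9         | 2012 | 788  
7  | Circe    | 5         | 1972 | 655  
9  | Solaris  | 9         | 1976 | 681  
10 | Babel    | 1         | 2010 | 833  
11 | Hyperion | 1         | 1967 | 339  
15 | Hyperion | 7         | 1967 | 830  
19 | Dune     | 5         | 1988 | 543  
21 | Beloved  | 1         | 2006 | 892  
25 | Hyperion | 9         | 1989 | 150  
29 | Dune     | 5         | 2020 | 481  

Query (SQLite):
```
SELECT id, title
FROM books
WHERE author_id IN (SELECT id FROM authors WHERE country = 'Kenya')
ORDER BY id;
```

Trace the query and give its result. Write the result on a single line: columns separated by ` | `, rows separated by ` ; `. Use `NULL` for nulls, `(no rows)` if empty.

7 | Circe ; 19 | Dune ; 29 | Dune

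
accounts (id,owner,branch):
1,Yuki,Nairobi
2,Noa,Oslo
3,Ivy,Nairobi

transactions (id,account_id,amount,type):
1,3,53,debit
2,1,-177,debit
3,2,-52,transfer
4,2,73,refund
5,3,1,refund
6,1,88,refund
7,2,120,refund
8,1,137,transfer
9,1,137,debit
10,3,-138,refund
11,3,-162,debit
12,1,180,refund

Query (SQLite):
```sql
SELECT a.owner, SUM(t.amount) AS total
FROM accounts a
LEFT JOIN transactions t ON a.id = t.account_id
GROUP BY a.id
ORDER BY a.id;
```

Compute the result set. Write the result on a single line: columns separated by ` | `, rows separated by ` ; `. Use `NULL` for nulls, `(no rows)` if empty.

LEFT JOIN keeps every accounts row; unmatched ones get NULL for transactions columns.
Group by accounts.id and compute SUM(t.amount). SUM over an all-NULL group is NULL.
  1: ids {2, 6, 8, 9, 12} → SUM(t.amount)=365
  2: ids {3, 4, 7} → SUM(t.amount)=141
  3: ids {1, 5, 10, 11} → SUM(t.amount)=-246

Yuki | 365 ; Noa | 141 ; Ivy | -246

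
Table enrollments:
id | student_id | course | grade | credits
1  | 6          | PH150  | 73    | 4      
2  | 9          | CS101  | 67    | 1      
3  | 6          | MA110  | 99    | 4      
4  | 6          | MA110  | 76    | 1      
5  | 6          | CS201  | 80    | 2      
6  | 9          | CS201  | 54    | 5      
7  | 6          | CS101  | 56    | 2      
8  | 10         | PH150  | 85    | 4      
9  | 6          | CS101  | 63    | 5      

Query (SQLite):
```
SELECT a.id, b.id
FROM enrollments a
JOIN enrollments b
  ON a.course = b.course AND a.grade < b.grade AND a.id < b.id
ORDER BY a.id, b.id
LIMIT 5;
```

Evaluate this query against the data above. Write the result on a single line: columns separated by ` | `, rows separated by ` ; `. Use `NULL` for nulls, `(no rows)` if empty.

Pairs (a,b) with same course, a.grade < b.grade, a.id < b.id.
course groups: CS101:{2,7,9} CS201:{5,6} MA110:{3,4} PH150:{1,8}
Ordered by (a.id, b.id); first 5.

1 | 8 ; 7 | 9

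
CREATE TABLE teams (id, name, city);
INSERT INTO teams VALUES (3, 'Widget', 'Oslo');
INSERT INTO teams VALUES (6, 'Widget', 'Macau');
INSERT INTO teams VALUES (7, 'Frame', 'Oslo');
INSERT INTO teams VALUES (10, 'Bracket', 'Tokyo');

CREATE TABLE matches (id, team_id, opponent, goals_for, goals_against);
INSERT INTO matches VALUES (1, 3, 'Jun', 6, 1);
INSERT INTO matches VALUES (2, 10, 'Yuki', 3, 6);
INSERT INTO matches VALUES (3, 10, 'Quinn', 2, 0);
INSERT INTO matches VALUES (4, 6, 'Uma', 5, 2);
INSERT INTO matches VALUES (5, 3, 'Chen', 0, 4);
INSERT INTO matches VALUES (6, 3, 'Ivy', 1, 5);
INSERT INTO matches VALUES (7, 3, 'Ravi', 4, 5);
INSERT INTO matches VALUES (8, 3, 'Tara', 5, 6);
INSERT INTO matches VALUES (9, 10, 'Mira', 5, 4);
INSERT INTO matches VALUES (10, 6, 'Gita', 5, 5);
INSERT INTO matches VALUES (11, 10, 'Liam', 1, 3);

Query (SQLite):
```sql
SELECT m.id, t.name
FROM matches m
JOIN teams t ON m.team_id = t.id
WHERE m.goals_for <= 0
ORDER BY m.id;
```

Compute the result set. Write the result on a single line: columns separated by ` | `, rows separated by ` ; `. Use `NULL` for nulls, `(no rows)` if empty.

Each matches row matches the teams row where team_id = teams.id.
Then keep rows with m.goals_for <= 0.

5 | Widget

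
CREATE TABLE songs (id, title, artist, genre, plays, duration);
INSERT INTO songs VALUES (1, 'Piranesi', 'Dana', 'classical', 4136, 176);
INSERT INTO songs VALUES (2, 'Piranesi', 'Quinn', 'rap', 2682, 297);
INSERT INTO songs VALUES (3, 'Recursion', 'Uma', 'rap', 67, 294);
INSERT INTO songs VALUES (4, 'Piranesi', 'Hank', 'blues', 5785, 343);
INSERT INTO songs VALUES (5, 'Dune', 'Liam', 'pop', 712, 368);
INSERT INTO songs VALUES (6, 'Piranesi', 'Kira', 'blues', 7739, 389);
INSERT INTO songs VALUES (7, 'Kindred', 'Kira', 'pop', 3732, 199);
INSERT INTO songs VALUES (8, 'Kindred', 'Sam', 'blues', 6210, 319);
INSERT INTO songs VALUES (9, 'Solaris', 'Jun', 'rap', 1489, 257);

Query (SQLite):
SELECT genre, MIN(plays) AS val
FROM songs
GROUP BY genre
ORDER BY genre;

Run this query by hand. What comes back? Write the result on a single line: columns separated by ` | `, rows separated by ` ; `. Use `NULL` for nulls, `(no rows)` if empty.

Partition songs by genre; compute MIN(plays) within each group.
  blues: ids {4, 6, 8} → MIN(plays)=5785
  classical: ids {1} → MIN(plays)=4136
  pop: ids {5, 7} → MIN(plays)=712
  rap: ids {2, 3, 9} → MIN(plays)=67

blues | 5785 ; classical | 4136 ; pop | 712 ; rap | 67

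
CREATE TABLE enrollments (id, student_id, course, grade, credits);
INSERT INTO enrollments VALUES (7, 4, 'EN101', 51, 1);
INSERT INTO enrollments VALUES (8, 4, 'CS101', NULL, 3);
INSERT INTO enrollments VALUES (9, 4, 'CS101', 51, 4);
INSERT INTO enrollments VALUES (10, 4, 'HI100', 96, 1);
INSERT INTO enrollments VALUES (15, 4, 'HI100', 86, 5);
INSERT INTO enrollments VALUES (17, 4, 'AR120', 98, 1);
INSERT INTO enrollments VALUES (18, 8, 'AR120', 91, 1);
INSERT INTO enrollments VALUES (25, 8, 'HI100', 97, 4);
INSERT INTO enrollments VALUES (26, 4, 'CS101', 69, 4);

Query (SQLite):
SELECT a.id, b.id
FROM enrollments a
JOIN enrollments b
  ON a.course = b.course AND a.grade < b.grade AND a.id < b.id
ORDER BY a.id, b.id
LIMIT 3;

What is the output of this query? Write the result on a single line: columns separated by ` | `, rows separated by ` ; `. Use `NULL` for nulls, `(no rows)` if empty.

Pairs (a,b) with same course, a.grade < b.grade, a.id < b.id.
course groups: AR120:{17,18} CS101:{8,9,26} EN101:{7} HI100:{10,15,25}
Ordered by (a.id, b.id); first 3.

9 | 26 ; 10 | 25 ; 15 | 25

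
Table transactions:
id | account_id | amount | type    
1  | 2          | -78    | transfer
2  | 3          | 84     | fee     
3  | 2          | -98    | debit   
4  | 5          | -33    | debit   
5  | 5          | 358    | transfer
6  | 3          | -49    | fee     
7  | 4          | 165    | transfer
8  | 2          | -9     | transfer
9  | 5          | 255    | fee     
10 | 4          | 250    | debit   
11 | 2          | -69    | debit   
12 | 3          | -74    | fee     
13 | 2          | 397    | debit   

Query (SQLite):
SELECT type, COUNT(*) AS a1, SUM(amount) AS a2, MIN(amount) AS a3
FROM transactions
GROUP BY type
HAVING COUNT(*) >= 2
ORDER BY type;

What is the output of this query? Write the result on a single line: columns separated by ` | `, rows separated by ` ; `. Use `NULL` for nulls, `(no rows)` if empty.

debit | 5 | 447 | -98 ; fee | 4 | 216 | -74 ; transfer | 4 | 436 | -78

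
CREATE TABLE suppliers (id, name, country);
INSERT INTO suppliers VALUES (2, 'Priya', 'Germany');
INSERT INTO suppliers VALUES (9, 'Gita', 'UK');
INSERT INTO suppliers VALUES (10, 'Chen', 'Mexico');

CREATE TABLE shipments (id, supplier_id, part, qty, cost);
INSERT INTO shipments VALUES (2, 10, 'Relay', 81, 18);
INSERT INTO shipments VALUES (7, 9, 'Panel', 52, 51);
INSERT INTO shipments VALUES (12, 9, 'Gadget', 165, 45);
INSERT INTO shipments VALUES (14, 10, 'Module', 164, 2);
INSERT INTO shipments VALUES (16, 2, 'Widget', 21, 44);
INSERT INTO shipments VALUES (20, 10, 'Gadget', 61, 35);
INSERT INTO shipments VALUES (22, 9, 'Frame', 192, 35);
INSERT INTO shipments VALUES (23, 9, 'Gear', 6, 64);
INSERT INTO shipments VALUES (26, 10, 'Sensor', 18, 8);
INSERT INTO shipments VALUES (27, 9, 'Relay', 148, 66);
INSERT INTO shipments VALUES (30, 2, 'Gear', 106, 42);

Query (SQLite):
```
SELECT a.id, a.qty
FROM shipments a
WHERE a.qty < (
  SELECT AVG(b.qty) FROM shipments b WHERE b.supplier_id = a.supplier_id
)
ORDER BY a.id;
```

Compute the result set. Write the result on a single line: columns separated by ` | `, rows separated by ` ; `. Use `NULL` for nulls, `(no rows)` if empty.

7 | 52 ; 16 | 21 ; 20 | 61 ; 23 | 6 ; 26 | 18

For each shipments row a, compute AVG(qty) over rows sharing a.supplier_id.
Keep row a if a.qty < that per-group AVG.
  supplier_id=2: AVG(qty) = 63.5
  supplier_id=9: AVG(qty) = 112.6
  supplier_id=10: AVG(qty) = 81.0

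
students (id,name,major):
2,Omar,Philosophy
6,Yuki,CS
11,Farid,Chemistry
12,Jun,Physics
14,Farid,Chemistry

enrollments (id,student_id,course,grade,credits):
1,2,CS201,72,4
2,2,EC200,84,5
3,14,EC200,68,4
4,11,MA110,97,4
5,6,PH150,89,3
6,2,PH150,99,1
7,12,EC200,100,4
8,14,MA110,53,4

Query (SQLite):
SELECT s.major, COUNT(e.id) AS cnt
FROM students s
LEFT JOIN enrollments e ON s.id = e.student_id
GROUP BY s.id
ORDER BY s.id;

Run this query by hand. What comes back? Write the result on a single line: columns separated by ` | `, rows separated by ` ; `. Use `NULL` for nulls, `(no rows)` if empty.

Philosophy | 3 ; CS | 1 ; Chemistry | 1 ; Physics | 1 ; Chemistry | 2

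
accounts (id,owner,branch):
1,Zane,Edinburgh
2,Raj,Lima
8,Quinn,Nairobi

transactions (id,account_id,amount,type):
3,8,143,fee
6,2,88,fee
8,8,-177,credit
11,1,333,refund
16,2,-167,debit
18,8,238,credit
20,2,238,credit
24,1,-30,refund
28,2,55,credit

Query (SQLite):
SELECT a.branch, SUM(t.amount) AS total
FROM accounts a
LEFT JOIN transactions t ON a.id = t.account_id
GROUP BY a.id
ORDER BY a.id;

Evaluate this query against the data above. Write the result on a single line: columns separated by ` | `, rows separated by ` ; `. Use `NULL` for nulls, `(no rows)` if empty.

LEFT JOIN keeps every accounts row; unmatched ones get NULL for transactions columns.
Group by accounts.id and compute SUM(t.amount). SUM over an all-NULL group is NULL.
  1: ids {11, 24} → SUM(t.amount)=303
  2: ids {6, 16, 20, 28} → SUM(t.amount)=214
  8: ids {3, 8, 18} → SUM(t.amount)=204

Edinburgh | 303 ; Lima | 214 ; Nairobi | 204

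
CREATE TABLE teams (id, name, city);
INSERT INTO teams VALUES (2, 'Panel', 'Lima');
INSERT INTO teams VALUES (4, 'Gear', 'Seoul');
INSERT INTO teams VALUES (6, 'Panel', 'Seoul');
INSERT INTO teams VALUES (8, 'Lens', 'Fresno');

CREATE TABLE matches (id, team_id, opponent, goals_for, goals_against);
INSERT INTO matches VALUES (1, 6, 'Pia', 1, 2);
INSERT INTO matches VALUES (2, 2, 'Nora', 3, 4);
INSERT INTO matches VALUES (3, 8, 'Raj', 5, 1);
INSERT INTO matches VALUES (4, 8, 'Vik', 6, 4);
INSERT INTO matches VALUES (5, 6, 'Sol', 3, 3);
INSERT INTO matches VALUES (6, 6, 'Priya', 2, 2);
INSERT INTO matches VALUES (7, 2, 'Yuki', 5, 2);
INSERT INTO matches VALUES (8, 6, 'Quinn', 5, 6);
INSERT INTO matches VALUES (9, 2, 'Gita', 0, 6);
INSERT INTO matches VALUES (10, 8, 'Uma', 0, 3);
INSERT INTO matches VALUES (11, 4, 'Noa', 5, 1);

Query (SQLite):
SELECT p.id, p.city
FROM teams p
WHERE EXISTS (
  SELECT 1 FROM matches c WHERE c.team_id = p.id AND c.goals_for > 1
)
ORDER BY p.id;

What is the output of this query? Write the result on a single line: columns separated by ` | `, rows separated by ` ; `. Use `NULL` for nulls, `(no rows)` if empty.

For each teams row, check whether any matches with matching team_id has goals_for > 1.
Keep rows where that is true.

2 | Lima ; 4 | Seoul ; 6 | Seoul ; 8 | Fresno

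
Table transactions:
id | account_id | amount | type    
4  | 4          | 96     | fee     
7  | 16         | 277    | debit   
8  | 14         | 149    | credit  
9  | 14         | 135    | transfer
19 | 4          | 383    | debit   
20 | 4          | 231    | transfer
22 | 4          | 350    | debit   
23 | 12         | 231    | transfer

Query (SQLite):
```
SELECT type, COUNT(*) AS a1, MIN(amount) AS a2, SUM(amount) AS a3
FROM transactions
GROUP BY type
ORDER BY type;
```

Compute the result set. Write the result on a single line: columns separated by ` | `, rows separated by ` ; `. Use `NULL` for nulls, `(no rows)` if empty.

Group transactions by type.
Per group compute: COUNT(*), MIN(amount), SUM(amount).
  credit: ids {8} → COUNT(*)=1, MIN(amount)=149, SUM(amount)=149
  debit: ids {7, 19, 22} → COUNT(*)=3, MIN(amount)=277, SUM(amount)=1010
  fee: ids {4} → COUNT(*)=1, MIN(amount)=96, SUM(amount)=96
  transfer: ids {9, 20, 23} → COUNT(*)=3, MIN(amount)=135, SUM(amount)=597

credit | 1 | 149 | 149 ; debit | 3 | 277 | 1010 ; fee | 1 | 96 | 96 ; transfer | 3 | 135 | 597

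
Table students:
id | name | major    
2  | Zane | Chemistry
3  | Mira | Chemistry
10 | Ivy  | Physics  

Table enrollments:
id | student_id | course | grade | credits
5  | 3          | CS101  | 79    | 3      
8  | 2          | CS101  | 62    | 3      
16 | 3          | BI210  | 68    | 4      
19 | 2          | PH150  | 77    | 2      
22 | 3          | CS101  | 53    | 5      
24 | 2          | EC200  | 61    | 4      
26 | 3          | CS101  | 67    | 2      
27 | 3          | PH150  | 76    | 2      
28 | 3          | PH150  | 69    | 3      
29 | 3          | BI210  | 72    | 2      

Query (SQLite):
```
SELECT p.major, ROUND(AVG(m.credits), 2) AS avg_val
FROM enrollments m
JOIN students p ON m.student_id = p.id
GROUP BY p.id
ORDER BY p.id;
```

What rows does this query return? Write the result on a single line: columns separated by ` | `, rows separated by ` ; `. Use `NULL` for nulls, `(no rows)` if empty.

Join each enrollments row to its students via student_id.
Group joined rows by students.id; compute ROUND(AVG(m.credits), 2) per group.
  2: ids {8, 19, 24} → ROUND(AVG(m.credits), 2)=3
  3: ids {5, 16, 22, 26, 27, 28, 29} → ROUND(AVG(m.credits), 2)=3

Chemistry | 3 ; Chemistry | 3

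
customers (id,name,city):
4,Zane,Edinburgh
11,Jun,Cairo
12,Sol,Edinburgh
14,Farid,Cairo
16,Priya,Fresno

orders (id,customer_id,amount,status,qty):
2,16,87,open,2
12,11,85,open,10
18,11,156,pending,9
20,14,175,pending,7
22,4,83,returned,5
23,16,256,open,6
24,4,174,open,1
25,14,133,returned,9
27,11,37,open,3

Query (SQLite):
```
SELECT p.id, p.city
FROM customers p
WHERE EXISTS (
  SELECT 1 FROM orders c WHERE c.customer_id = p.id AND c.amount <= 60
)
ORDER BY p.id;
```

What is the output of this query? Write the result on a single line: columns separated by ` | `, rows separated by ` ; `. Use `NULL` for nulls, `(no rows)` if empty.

11 | Cairo

For each customers row, check whether any orders with matching customer_id has amount <= 60.
Keep rows where that is true.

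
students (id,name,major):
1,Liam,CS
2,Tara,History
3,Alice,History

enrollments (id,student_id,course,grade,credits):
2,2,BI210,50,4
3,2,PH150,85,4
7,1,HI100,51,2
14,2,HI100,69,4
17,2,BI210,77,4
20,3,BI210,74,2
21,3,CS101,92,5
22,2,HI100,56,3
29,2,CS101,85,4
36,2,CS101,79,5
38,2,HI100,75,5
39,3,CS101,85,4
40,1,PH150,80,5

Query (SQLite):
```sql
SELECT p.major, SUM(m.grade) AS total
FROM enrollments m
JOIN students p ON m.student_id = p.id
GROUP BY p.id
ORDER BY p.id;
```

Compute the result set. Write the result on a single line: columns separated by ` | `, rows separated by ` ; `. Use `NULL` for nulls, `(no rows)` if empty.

Join each enrollments row to its students via student_id.
Group joined rows by students.id; compute SUM(m.grade) per group.
  1: ids {7, 40} → SUM(m.grade)=131
  2: ids {2, 3, 14, 17, 22, 29, 36, 38} → SUM(m.grade)=576
  3: ids {20, 21, 39} → SUM(m.grade)=251

CS | 131 ; History | 576 ; History | 251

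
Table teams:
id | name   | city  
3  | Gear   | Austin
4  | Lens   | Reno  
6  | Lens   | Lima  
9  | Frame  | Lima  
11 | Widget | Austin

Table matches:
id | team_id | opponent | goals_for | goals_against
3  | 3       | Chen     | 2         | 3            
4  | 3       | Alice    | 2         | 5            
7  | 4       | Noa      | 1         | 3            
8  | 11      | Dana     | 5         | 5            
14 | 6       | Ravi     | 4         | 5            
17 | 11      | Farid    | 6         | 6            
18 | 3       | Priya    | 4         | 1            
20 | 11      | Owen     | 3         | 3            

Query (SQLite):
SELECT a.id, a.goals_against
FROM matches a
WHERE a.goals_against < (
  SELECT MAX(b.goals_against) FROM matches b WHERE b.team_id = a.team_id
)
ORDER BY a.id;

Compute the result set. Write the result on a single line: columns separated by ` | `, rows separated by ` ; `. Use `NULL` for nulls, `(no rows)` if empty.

For each matches row a, compute MAX(goals_against) over rows sharing a.team_id.
Keep row a if a.goals_against < that per-group MAX.
  team_id=3: MAX(goals_against) = 5
  team_id=4: MAX(goals_against) = 3
  team_id=6: MAX(goals_against) = 5
  team_id=11: MAX(goals_against) = 6

3 | 3 ; 8 | 5 ; 18 | 1 ; 20 | 3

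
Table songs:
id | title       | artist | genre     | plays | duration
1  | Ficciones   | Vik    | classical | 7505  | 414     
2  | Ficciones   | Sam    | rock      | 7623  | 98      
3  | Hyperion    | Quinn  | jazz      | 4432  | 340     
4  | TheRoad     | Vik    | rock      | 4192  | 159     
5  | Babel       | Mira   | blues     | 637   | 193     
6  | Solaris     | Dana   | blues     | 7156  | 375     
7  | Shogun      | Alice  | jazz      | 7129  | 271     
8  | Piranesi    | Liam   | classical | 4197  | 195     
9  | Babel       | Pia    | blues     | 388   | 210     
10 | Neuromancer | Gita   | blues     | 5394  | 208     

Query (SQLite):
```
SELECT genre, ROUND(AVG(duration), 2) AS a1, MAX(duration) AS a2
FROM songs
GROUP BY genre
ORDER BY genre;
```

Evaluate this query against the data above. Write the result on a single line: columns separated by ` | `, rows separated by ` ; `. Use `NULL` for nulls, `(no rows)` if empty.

Group songs by genre.
Per group compute: ROUND(AVG(duration), 2), MAX(duration).
  blues: ids {5, 6, 9, 10} → ROUND(AVG(duration), 2)=246.5, MAX(duration)=375
  classical: ids {1, 8} → ROUND(AVG(duration), 2)=304.5, MAX(duration)=414
  jazz: ids {3, 7} → ROUND(AVG(duration), 2)=305.5, MAX(duration)=340
  rock: ids {2, 4} → ROUND(AVG(duration), 2)=128.5, MAX(duration)=159

blues | 246.5 | 375 ; classical | 304.5 | 414 ; jazz | 305.5 | 340 ; rock | 128.5 | 159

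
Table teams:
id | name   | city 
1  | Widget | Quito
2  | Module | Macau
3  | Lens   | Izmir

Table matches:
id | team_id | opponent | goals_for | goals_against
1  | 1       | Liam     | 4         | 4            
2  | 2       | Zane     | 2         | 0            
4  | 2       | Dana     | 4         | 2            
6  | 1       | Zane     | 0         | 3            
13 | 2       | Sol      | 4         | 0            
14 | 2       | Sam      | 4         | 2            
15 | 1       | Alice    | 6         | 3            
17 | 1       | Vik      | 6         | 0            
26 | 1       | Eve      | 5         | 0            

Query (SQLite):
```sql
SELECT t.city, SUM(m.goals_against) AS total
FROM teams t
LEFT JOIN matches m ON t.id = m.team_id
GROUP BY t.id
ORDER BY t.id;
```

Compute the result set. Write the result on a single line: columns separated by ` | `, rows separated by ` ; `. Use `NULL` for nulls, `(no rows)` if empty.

Quito | 10 ; Macau | 4 ; Izmir | NULL

LEFT JOIN keeps every teams row; unmatched ones get NULL for matches columns.
Group by teams.id and compute SUM(m.goals_against). SUM over an all-NULL group is NULL.
  1: ids {1, 6, 15, 17, 26} → SUM(m.goals_against)=10
  2: ids {2, 4, 13, 14} → SUM(m.goals_against)=4
  3: ids {—} → SUM(m.goals_against)=NULL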